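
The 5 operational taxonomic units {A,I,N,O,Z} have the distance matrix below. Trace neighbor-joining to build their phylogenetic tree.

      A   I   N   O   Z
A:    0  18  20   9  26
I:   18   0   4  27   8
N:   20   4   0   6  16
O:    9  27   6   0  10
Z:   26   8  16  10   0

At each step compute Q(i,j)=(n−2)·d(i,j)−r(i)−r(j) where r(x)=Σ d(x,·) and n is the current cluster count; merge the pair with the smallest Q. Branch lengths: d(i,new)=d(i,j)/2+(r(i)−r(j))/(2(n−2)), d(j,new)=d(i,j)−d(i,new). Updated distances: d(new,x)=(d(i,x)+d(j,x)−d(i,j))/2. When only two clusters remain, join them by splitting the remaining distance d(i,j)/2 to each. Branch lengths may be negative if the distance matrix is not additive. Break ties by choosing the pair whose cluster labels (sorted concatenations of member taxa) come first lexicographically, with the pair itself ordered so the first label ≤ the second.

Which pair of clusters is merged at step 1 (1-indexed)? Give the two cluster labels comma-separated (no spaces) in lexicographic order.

A,O

step 1: merge (A,O) at d=9, Q=-98; branch lengths A→8, O→1; new cluster AO
  updated: d(AO,I)=18, d(AO,N)=17/2, d(AO,Z)=27/2
step 2: merge (AO,N) at d=17/2, Q=-103/2; branch lengths AO→57/8, N→11/8; new cluster ANO
  updated: d(ANO,I)=27/4, d(ANO,Z)=21/2
step 3: merge (ANO,I) at d=27/4, Q=-101/4; branch lengths ANO→37/8, I→17/8; new cluster AINO
  updated: d(AINO,Z)=47/8
step 4: merge (AINO,Z) at d=47/8; branch lengths AINO→47/16, Z→47/16; new cluster AINOZ
final tree: ((((A:8,O:1):57/8,N:11/8):37/8,I:17/8):47/16,Z:47/16)
total length: 241/8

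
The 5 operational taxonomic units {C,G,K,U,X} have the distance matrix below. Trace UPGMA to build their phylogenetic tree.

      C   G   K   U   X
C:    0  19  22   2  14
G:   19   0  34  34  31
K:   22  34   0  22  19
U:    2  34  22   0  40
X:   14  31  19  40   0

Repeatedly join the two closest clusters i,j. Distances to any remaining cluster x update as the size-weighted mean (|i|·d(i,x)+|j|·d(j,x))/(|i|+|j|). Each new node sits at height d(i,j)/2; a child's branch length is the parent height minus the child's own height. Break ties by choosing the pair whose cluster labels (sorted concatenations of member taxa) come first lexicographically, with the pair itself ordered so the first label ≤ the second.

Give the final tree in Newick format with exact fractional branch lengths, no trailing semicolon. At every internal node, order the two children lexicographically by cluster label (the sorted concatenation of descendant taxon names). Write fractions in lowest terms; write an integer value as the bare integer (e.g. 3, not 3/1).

(((C:1,U:1):45/4,(K:19/2,X:19/2):11/4):5/2,G:59/4)

step 1: merge (C,U) at d=2; branch lengths C→1, U→1; new cluster CU
  updated: d(CU,G)=53/2, d(CU,K)=22, d(CU,X)=27
step 2: merge (K,X) at d=19; branch lengths K→19/2, X→19/2; new cluster KX
  updated: d(CU,KX)=49/2, d(G,KX)=65/2
step 3: merge (CU,KX) at d=49/2; branch lengths CU→45/4, KX→11/4; new cluster CKUX
  updated: d(CKUX,G)=59/2
step 4: merge (CKUX,G) at d=59/2; branch lengths CKUX→5/2, G→59/4; new cluster CGKUX
final tree: (((C:1,U:1):45/4,(K:19/2,X:19/2):11/4):5/2,G:59/4)
total length: 209/4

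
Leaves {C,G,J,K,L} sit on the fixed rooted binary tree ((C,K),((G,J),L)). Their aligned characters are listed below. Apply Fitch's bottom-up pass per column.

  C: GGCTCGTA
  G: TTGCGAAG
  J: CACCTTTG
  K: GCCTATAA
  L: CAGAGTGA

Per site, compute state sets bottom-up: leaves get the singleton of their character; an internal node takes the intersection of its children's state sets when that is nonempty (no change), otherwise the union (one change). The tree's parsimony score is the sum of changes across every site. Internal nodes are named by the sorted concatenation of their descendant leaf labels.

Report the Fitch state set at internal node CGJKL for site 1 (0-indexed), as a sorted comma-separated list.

[col 0] CK: children C:{G}, K:{G} ∩→ {G}; cost 0
[col 0] GJ: children G:{T}, J:{C} ∪→ {C,T}; cost 1
[col 0] GJL: children GJ:{C,T}, L:{C} ∩→ {C}; cost 0
[col 0] CGJKL: children CK:{G}, GJL:{C} ∪→ {C,G}; cost 1
[col 1] CK: children C:{G}, K:{C} ∪→ {C,G}; cost 1
[col 1] GJ: children G:{T}, J:{A} ∪→ {A,T}; cost 1
[col 1] GJL: children GJ:{A,T}, L:{A} ∩→ {A}; cost 0
[col 1] CGJKL: children CK:{C,G}, GJL:{A} ∪→ {A,C,G}; cost 1
[col 2] CK: children C:{C}, K:{C} ∩→ {C}; cost 0
[col 2] GJ: children G:{G}, J:{C} ∪→ {C,G}; cost 1
[col 2] GJL: children GJ:{C,G}, L:{G} ∩→ {G}; cost 0
[col 2] CGJKL: children CK:{C}, GJL:{G} ∪→ {C,G}; cost 1
[col 3] CK: children C:{T}, K:{T} ∩→ {T}; cost 0
[col 3] GJ: children G:{C}, J:{C} ∩→ {C}; cost 0
[col 3] GJL: children GJ:{C}, L:{A} ∪→ {A,C}; cost 1
[col 3] CGJKL: children CK:{T}, GJL:{A,C} ∪→ {A,C,T}; cost 1
[col 4] CK: children C:{C}, K:{A} ∪→ {A,C}; cost 1
[col 4] GJ: children G:{G}, J:{T} ∪→ {G,T}; cost 1
[col 4] GJL: children GJ:{G,T}, L:{G} ∩→ {G}; cost 0
[col 4] CGJKL: children CK:{A,C}, GJL:{G} ∪→ {A,C,G}; cost 1
[col 5] CK: children C:{G}, K:{T} ∪→ {G,T}; cost 1
[col 5] GJ: children G:{A}, J:{T} ∪→ {A,T}; cost 1
[col 5] GJL: children GJ:{A,T}, L:{T} ∩→ {T}; cost 0
[col 5] CGJKL: children CK:{G,T}, GJL:{T} ∩→ {T}; cost 0
[col 6] CK: children C:{T}, K:{A} ∪→ {A,T}; cost 1
[col 6] GJ: children G:{A}, J:{T} ∪→ {A,T}; cost 1
[col 6] GJL: children GJ:{A,T}, L:{G} ∪→ {A,G,T}; cost 1
[col 6] CGJKL: children CK:{A,T}, GJL:{A,G,T} ∩→ {A,T}; cost 0
[col 7] CK: children C:{A}, K:{A} ∩→ {A}; cost 0
[col 7] GJ: children G:{G}, J:{G} ∩→ {G}; cost 0
[col 7] GJL: children GJ:{G}, L:{A} ∪→ {A,G}; cost 1
[col 7] CGJKL: children CK:{A}, GJL:{A,G} ∩→ {A}; cost 0
per-site changes: [2, 3, 2, 2, 3, 2, 3, 1]; total = 18

A,C,G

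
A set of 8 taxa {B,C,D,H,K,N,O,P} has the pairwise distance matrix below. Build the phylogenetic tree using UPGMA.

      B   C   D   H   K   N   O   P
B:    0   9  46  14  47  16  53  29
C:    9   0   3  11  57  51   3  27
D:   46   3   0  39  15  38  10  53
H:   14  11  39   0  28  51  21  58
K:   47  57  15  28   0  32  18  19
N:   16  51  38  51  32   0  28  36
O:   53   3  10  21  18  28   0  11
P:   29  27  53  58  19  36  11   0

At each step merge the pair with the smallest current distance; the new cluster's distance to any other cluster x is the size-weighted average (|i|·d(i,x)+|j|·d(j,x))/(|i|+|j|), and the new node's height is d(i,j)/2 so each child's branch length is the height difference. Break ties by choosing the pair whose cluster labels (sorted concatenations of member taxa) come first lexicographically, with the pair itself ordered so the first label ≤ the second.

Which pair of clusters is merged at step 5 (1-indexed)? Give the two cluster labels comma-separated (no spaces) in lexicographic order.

iteration 1: select C,D (d=3); attach at lengths (3/2, 3/2); label the merged cluster CD
  updated: d(B,CD)=55/2, d(CD,H)=25, d(CD,K)=36, d(CD,N)=89/2, d(CD,O)=13/2, d(CD,P)=40
iteration 2: select CD,O (d=13/2); attach at lengths (7/4, 13/4); label the merged cluster CDO
  updated: d(B,CDO)=36, d(CDO,H)=71/3, d(CDO,K)=30, d(CDO,N)=39, d(CDO,P)=91/3
iteration 3: select B,H (d=14); attach at lengths (7, 7); label the merged cluster BH
  updated: d(BH,CDO)=179/6, d(BH,K)=75/2, d(BH,N)=67/2, d(BH,P)=87/2
iteration 4: select K,P (d=19); attach at lengths (19/2, 19/2); label the merged cluster KP
  updated: d(BH,KP)=81/2, d(CDO,KP)=181/6, d(KP,N)=34
iteration 5: select BH,CDO (d=179/6); attach at lengths (95/12, 35/3); label the merged cluster BCDHO
  updated: d(BCDHO,KP)=343/10, d(BCDHO,N)=184/5
iteration 6: select KP,N (d=34); attach at lengths (15/2, 17); label the merged cluster KNP
  updated: d(BCDHO,KNP)=527/15
iteration 7: select BCDHO,KNP (d=527/15); attach at lengths (53/20, 17/30); label the merged cluster BCDHKNOP
final tree: (((B:7,H:7):95/12,((C:3/2,D:3/2):7/4,O:13/4):35/3):53/20,((K:19/2,P:19/2):15/2,N:17):17/30)
total length: 883/10

BH,CDO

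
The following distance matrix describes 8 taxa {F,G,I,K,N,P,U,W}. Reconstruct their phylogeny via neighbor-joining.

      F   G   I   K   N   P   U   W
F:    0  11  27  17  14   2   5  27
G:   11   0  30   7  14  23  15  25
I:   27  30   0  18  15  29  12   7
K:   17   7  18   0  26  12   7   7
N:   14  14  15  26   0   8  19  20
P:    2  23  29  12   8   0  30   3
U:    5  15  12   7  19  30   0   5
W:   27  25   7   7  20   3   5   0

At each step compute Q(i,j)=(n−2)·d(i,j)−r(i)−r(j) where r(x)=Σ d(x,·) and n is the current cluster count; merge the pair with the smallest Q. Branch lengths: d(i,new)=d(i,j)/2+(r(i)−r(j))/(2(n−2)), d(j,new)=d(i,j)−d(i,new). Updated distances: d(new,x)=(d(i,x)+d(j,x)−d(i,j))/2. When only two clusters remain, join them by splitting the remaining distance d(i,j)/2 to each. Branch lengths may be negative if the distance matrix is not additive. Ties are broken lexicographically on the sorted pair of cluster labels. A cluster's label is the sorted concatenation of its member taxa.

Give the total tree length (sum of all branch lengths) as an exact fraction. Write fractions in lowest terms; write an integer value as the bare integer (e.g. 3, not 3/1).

1399/32

iteration 1: select F,P (d=2, Q=-198); attach at lengths (2/3, 4/3); label the merged cluster FP
  updated: d(FP,G)=16, d(FP,I)=27, d(FP,K)=27/2, d(FP,N)=10, d(FP,U)=33/2, d(FP,W)=14
iteration 2: select I,W (d=7, Q=-152); attach at lengths (33/5, 2/5); label the merged cluster IW
  updated: d(FP,IW)=17, d(G,IW)=24, d(IW,K)=9, d(IW,N)=14, d(IW,U)=5
iteration 3: select FP,N (d=10, Q=-116); attach at lengths (15/4, 25/4); label the merged cluster FNP
  updated: d(FNP,G)=10, d(FNP,IW)=21/2, d(FNP,K)=59/4, d(FNP,U)=51/4
iteration 4: select FNP,G (d=10, Q=-74); attach at lengths (11/3, 19/3); label the merged cluster FGNP
  updated: d(FGNP,IW)=49/4, d(FGNP,K)=47/8, d(FGNP,U)=71/8
iteration 5: select FGNP,K (d=47/8, Q=-297/8); attach at lengths (135/32, 53/32); label the merged cluster FGKNP
  updated: d(FGKNP,IW)=123/16, d(FGKNP,U)=5
iteration 6: select FGKNP,IW (d=123/16, Q=-283/16); attach at lengths (123/32, 123/32); label the merged cluster FGIKNPW
  updated: d(FGIKNPW,U)=37/32
iteration 7: select FGIKNPW,U (d=37/32); attach at lengths (37/64, 37/64); label the merged cluster FGIKNPUW
final tree: ((((((F:2/3,P:4/3):15/4,N:25/4):11/3,G:19/3):135/32,K:53/32):123/32,(I:33/5,W:2/5):123/32):37/64,U:37/64)
total length: 1399/32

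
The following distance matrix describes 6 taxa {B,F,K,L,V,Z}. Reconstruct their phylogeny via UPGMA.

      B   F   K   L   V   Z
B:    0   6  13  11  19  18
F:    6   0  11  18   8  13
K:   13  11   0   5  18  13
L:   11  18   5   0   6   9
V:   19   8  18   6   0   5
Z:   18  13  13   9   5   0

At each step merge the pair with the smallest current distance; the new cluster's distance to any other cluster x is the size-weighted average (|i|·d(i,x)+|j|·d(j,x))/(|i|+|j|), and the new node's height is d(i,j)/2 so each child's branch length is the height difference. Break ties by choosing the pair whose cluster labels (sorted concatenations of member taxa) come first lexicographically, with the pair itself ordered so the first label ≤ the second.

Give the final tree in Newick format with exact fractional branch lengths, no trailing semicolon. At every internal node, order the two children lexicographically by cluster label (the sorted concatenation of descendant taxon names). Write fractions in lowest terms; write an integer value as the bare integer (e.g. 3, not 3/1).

((B:3,F:3):63/16,((K:5/2,L:5/2):13/4,(V:5/2,Z:5/2):13/4):19/16)

iteration 1: select K,L (d=5); attach at lengths (5/2, 5/2); label the merged cluster KL
  updated: d(B,KL)=12, d(F,KL)=29/2, d(KL,V)=12, d(KL,Z)=11
iteration 2: select V,Z (d=5); attach at lengths (5/2, 5/2); label the merged cluster VZ
  updated: d(B,VZ)=37/2, d(F,VZ)=21/2, d(KL,VZ)=23/2
iteration 3: select B,F (d=6); attach at lengths (3, 3); label the merged cluster BF
  updated: d(BF,KL)=53/4, d(BF,VZ)=29/2
iteration 4: select KL,VZ (d=23/2); attach at lengths (13/4, 13/4); label the merged cluster KLVZ
  updated: d(BF,KLVZ)=111/8
iteration 5: select BF,KLVZ (d=111/8); attach at lengths (63/16, 19/16); label the merged cluster BFKLVZ
final tree: ((B:3,F:3):63/16,((K:5/2,L:5/2):13/4,(V:5/2,Z:5/2):13/4):19/16)
total length: 221/8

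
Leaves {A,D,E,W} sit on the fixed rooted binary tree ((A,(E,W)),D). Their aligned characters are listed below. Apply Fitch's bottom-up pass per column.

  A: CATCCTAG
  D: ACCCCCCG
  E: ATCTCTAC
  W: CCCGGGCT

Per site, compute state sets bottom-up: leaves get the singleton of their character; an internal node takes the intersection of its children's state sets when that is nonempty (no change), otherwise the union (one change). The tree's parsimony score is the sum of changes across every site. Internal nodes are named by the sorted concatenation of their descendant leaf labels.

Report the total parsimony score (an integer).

14

EW@0: {A} ∪ {C} = {A,C} (union, +1)
AEW@0: {C} ∩ {A,C} = {C} (intersection, +0)
ADEW@0: {C} ∪ {A} = {A,C} (union, +1)
EW@1: {T} ∪ {C} = {C,T} (union, +1)
AEW@1: {A} ∪ {C,T} = {A,C,T} (union, +1)
ADEW@1: {A,C,T} ∩ {C} = {C} (intersection, +0)
EW@2: {C} ∩ {C} = {C} (intersection, +0)
AEW@2: {T} ∪ {C} = {C,T} (union, +1)
ADEW@2: {C,T} ∩ {C} = {C} (intersection, +0)
EW@3: {T} ∪ {G} = {G,T} (union, +1)
AEW@3: {C} ∪ {G,T} = {C,G,T} (union, +1)
ADEW@3: {C,G,T} ∩ {C} = {C} (intersection, +0)
EW@4: {C} ∪ {G} = {C,G} (union, +1)
AEW@4: {C} ∩ {C,G} = {C} (intersection, +0)
ADEW@4: {C} ∩ {C} = {C} (intersection, +0)
EW@5: {T} ∪ {G} = {G,T} (union, +1)
AEW@5: {T} ∩ {G,T} = {T} (intersection, +0)
ADEW@5: {T} ∪ {C} = {C,T} (union, +1)
EW@6: {A} ∪ {C} = {A,C} (union, +1)
AEW@6: {A} ∩ {A,C} = {A} (intersection, +0)
ADEW@6: {A} ∪ {C} = {A,C} (union, +1)
EW@7: {C} ∪ {T} = {C,T} (union, +1)
AEW@7: {G} ∪ {C,T} = {C,G,T} (union, +1)
ADEW@7: {C,G,T} ∩ {G} = {G} (intersection, +0)
per-site changes: [2, 2, 1, 2, 1, 2, 2, 2]; total = 14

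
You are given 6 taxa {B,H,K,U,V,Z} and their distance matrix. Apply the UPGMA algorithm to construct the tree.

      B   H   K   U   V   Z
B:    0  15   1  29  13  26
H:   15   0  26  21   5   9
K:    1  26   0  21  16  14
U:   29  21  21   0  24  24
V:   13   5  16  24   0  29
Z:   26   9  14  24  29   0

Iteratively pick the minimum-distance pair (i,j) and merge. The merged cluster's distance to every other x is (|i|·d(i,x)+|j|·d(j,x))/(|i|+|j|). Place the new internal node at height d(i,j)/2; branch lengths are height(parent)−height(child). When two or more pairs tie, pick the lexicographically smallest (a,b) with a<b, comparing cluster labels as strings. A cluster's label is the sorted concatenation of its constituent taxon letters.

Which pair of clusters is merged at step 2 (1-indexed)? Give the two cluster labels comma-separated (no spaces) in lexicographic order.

H,V

step 1: merge (B,K) at d=1; branch lengths B→1/2, K→1/2; new cluster BK
  updated: d(BK,H)=41/2, d(BK,U)=25, d(BK,V)=29/2, d(BK,Z)=20
step 2: merge (H,V) at d=5; branch lengths H→5/2, V→5/2; new cluster HV
  updated: d(BK,HV)=35/2, d(HV,U)=45/2, d(HV,Z)=19
step 3: merge (BK,HV) at d=35/2; branch lengths BK→33/4, HV→25/4; new cluster BHKV
  updated: d(BHKV,U)=95/4, d(BHKV,Z)=39/2
step 4: merge (BHKV,Z) at d=39/2; branch lengths BHKV→1, Z→39/4; new cluster BHKVZ
  updated: d(BHKVZ,U)=119/5
step 5: merge (BHKVZ,U) at d=119/5; branch lengths BHKVZ→43/20, U→119/10; new cluster BHKUVZ
final tree: ((((B:1/2,K:1/2):33/4,(H:5/2,V:5/2):25/4):1,Z:39/4):43/20,U:119/10)
total length: 453/10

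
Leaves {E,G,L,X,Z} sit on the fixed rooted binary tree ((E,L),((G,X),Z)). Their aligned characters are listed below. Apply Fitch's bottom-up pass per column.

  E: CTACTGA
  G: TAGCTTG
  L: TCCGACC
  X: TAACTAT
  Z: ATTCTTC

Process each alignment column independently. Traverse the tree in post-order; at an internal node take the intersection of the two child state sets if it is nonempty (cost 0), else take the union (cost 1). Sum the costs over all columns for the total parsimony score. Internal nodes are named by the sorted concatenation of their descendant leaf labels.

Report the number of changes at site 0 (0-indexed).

[col 0] EL: children E:{C}, L:{T} ∪→ {C,T}; cost 1
[col 0] GX: children G:{T}, X:{T} ∩→ {T}; cost 0
[col 0] GXZ: children GX:{T}, Z:{A} ∪→ {A,T}; cost 1
[col 0] EGLXZ: children EL:{C,T}, GXZ:{A,T} ∩→ {T}; cost 0
[col 1] EL: children E:{T}, L:{C} ∪→ {C,T}; cost 1
[col 1] GX: children G:{A}, X:{A} ∩→ {A}; cost 0
[col 1] GXZ: children GX:{A}, Z:{T} ∪→ {A,T}; cost 1
[col 1] EGLXZ: children EL:{C,T}, GXZ:{A,T} ∩→ {T}; cost 0
[col 2] EL: children E:{A}, L:{C} ∪→ {A,C}; cost 1
[col 2] GX: children G:{G}, X:{A} ∪→ {A,G}; cost 1
[col 2] GXZ: children GX:{A,G}, Z:{T} ∪→ {A,G,T}; cost 1
[col 2] EGLXZ: children EL:{A,C}, GXZ:{A,G,T} ∩→ {A}; cost 0
[col 3] EL: children E:{C}, L:{G} ∪→ {C,G}; cost 1
[col 3] GX: children G:{C}, X:{C} ∩→ {C}; cost 0
[col 3] GXZ: children GX:{C}, Z:{C} ∩→ {C}; cost 0
[col 3] EGLXZ: children EL:{C,G}, GXZ:{C} ∩→ {C}; cost 0
[col 4] EL: children E:{T}, L:{A} ∪→ {A,T}; cost 1
[col 4] GX: children G:{T}, X:{T} ∩→ {T}; cost 0
[col 4] GXZ: children GX:{T}, Z:{T} ∩→ {T}; cost 0
[col 4] EGLXZ: children EL:{A,T}, GXZ:{T} ∩→ {T}; cost 0
[col 5] EL: children E:{G}, L:{C} ∪→ {C,G}; cost 1
[col 5] GX: children G:{T}, X:{A} ∪→ {A,T}; cost 1
[col 5] GXZ: children GX:{A,T}, Z:{T} ∩→ {T}; cost 0
[col 5] EGLXZ: children EL:{C,G}, GXZ:{T} ∪→ {C,G,T}; cost 1
[col 6] EL: children E:{A}, L:{C} ∪→ {A,C}; cost 1
[col 6] GX: children G:{G}, X:{T} ∪→ {G,T}; cost 1
[col 6] GXZ: children GX:{G,T}, Z:{C} ∪→ {C,G,T}; cost 1
[col 6] EGLXZ: children EL:{A,C}, GXZ:{C,G,T} ∩→ {C}; cost 0
per-site changes: [2, 2, 3, 1, 1, 3, 3]; total = 15

2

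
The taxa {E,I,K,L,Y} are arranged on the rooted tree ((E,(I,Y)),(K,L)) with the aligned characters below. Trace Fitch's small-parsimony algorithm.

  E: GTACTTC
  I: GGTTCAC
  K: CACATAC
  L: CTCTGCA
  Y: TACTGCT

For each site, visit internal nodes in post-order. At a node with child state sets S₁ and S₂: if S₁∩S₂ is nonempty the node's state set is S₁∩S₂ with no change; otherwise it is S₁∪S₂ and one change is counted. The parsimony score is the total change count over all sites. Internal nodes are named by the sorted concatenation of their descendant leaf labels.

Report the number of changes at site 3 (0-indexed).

IY@0: {G} ∪ {T} = {G,T} (union, +1)
EIY@0: {G} ∩ {G,T} = {G} (intersection, +0)
KL@0: {C} ∩ {C} = {C} (intersection, +0)
EIKLY@0: {G} ∪ {C} = {C,G} (union, +1)
IY@1: {G} ∪ {A} = {A,G} (union, +1)
EIY@1: {T} ∪ {A,G} = {A,G,T} (union, +1)
KL@1: {A} ∪ {T} = {A,T} (union, +1)
EIKLY@1: {A,G,T} ∩ {A,T} = {A,T} (intersection, +0)
IY@2: {T} ∪ {C} = {C,T} (union, +1)
EIY@2: {A} ∪ {C,T} = {A,C,T} (union, +1)
KL@2: {C} ∩ {C} = {C} (intersection, +0)
EIKLY@2: {A,C,T} ∩ {C} = {C} (intersection, +0)
IY@3: {T} ∩ {T} = {T} (intersection, +0)
EIY@3: {C} ∪ {T} = {C,T} (union, +1)
KL@3: {A} ∪ {T} = {A,T} (union, +1)
EIKLY@3: {C,T} ∩ {A,T} = {T} (intersection, +0)
IY@4: {C} ∪ {G} = {C,G} (union, +1)
EIY@4: {T} ∪ {C,G} = {C,G,T} (union, +1)
KL@4: {T} ∪ {G} = {G,T} (union, +1)
EIKLY@4: {C,G,T} ∩ {G,T} = {G,T} (intersection, +0)
IY@5: {A} ∪ {C} = {A,C} (union, +1)
EIY@5: {T} ∪ {A,C} = {A,C,T} (union, +1)
KL@5: {A} ∪ {C} = {A,C} (union, +1)
EIKLY@5: {A,C,T} ∩ {A,C} = {A,C} (intersection, +0)
IY@6: {C} ∪ {T} = {C,T} (union, +1)
EIY@6: {C} ∩ {C,T} = {C} (intersection, +0)
KL@6: {C} ∪ {A} = {A,C} (union, +1)
EIKLY@6: {C} ∩ {A,C} = {C} (intersection, +0)
per-site changes: [2, 3, 2, 2, 3, 3, 2]; total = 17

2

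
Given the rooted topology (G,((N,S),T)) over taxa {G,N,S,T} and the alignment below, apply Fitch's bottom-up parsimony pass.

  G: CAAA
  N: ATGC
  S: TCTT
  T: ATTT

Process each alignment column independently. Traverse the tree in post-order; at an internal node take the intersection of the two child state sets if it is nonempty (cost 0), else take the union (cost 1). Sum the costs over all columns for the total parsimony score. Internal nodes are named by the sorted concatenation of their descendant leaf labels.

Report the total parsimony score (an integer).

8

site 0, node NS: N={A} ∪ S={T} → {A,T} (+1)
site 0, node NST: NS={A,T} ∩ T={A} → {A} (+0)
site 0, node GNST: G={C} ∪ NST={A} → {A,C} (+1)
site 1, node NS: N={T} ∪ S={C} → {C,T} (+1)
site 1, node NST: NS={C,T} ∩ T={T} → {T} (+0)
site 1, node GNST: G={A} ∪ NST={T} → {A,T} (+1)
site 2, node NS: N={G} ∪ S={T} → {G,T} (+1)
site 2, node NST: NS={G,T} ∩ T={T} → {T} (+0)
site 2, node GNST: G={A} ∪ NST={T} → {A,T} (+1)
site 3, node NS: N={C} ∪ S={T} → {C,T} (+1)
site 3, node NST: NS={C,T} ∩ T={T} → {T} (+0)
site 3, node GNST: G={A} ∪ NST={T} → {A,T} (+1)
per-site changes: [2, 2, 2, 2]; total = 8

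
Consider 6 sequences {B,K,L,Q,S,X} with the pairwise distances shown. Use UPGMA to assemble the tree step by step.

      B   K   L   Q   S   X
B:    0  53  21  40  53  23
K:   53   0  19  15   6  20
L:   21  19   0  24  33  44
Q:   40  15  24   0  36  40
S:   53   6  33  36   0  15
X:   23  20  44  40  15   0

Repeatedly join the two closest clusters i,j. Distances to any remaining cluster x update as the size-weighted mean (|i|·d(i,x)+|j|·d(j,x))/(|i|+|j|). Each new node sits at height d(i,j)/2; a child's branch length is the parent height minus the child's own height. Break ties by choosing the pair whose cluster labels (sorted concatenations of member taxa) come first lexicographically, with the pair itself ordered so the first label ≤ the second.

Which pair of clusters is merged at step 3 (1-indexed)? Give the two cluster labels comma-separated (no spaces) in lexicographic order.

B,L

1. join K+S (d=6) ⇒ KS; edges |K|=3, |S|=3
  updated: d(B,KS)=53, d(KS,L)=26, d(KS,Q)=51/2, d(KS,X)=35/2
2. join KS+X (d=35/2) ⇒ KSX; edges |KS|=23/4, |X|=35/4
  updated: d(B,KSX)=43, d(KSX,L)=32, d(KSX,Q)=91/3
3. join B+L (d=21) ⇒ BL; edges |B|=21/2, |L|=21/2
  updated: d(BL,KSX)=75/2, d(BL,Q)=32
4. join KSX+Q (d=91/3) ⇒ KQSX; edges |KSX|=77/12, |Q|=91/6
  updated: d(BL,KQSX)=289/8
5. join BL+KQSX (d=289/8) ⇒ BKLQSX; edges |BL|=121/16, |KQSX|=139/48
final tree: ((B:21/2,L:21/2):121/16,(((K:3,S:3):23/4,X:35/4):77/12,Q:91/6):139/48)
total length: 1765/24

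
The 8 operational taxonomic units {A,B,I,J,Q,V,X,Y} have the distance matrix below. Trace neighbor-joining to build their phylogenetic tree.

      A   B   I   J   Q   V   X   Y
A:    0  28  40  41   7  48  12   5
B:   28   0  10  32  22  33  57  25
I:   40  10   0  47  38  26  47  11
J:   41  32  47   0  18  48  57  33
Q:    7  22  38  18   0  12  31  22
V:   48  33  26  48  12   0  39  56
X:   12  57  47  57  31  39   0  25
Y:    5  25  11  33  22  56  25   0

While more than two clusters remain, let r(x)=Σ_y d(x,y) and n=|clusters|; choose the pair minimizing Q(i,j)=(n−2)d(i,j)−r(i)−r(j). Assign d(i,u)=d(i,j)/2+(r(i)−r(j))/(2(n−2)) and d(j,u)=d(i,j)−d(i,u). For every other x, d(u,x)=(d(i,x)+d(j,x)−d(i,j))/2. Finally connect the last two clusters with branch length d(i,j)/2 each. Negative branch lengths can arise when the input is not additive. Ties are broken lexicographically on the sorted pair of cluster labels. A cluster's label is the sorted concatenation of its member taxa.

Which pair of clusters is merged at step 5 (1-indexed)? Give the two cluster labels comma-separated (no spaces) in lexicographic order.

AXY,BI

1. join A+X (d=12, Q=-377) ⇒ AX; edges |A|=-5/4, |X|=53/4
  updated: d(AX,B)=73/2, d(AX,I)=75/2, d(AX,J)=43, d(AX,Q)=13, d(AX,V)=75/2, d(AX,Y)=9
2. join AX+Y (d=9, Q=-575/2) ⇒ AXY; edges |AX|=131/20, |Y|=49/20
  updated: d(AXY,B)=105/4, d(AXY,I)=79/4, d(AXY,J)=67/2, d(AXY,Q)=13, d(AXY,V)=169/4
3. join B+I (d=10, Q=-224) ⇒ BI; edges |B|=45/16, |I|=115/16
  updated: d(AXY,BI)=18, d(BI,J)=69/2, d(BI,Q)=25, d(BI,V)=49/2
4. join Q+V (d=12, Q=-635/4) ⇒ QV; edges |Q|=-91/24, |V|=379/24
  updated: d(AXY,QV)=173/8, d(BI,QV)=75/4, d(J,QV)=27
5. join AXY+BI (d=18, Q=-867/8) ⇒ ABIXY; edges |AXY|=303/32, |BI|=273/32
  updated: d(ABIXY,J)=25, d(ABIXY,QV)=179/16
6. join ABIXY+J (d=25, Q=-1011/16) ⇒ ABIJXY; edges |ABIXY|=147/32, |J|=653/32
  updated: d(ABIJXY,QV)=211/32
7. join ABIJXY+QV (d=211/32) ⇒ ABIJQVXY; edges |ABIJXY|=211/64, |QV|=211/64
final tree: (((((A:-5/4,X:53/4):131/20,Y:49/20):303/32,(B:45/16,I:115/16):273/32):147/32,J:653/32):211/64,(Q:-91/24,V:379/24):211/64)
total length: 2963/32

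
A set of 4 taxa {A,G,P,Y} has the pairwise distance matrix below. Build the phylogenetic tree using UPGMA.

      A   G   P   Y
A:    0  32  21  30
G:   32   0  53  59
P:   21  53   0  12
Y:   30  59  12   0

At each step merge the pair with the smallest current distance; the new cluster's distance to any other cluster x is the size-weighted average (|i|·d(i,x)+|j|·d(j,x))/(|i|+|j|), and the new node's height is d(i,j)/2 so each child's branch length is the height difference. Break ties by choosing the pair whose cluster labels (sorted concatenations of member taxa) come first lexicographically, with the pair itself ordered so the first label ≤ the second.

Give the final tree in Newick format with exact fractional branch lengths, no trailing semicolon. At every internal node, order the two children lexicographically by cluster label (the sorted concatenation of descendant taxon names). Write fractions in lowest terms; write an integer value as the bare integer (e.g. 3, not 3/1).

step 1: merge (P,Y) at d=12; branch lengths P→6, Y→6; new cluster PY
  updated: d(A,PY)=51/2, d(G,PY)=56
step 2: merge (A,PY) at d=51/2; branch lengths A→51/4, PY→27/4; new cluster APY
  updated: d(APY,G)=48
step 3: merge (APY,G) at d=48; branch lengths APY→45/4, G→24; new cluster AGPY
final tree: ((A:51/4,(P:6,Y:6):27/4):45/4,G:24)
total length: 267/4

((A:51/4,(P:6,Y:6):27/4):45/4,G:24)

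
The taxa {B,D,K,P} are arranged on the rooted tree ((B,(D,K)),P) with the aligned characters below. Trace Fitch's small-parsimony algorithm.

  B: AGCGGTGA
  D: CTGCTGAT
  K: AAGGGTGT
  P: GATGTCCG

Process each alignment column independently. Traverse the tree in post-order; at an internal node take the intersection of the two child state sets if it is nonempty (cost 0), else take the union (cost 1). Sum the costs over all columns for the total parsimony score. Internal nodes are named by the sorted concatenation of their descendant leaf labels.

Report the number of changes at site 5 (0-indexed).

[col 0] DK: children D:{C}, K:{A} ∪→ {A,C}; cost 1
[col 0] BDK: children B:{A}, DK:{A,C} ∩→ {A}; cost 0
[col 0] BDKP: children BDK:{A}, P:{G} ∪→ {A,G}; cost 1
[col 1] DK: children D:{T}, K:{A} ∪→ {A,T}; cost 1
[col 1] BDK: children B:{G}, DK:{A,T} ∪→ {A,G,T}; cost 1
[col 1] BDKP: children BDK:{A,G,T}, P:{A} ∩→ {A}; cost 0
[col 2] DK: children D:{G}, K:{G} ∩→ {G}; cost 0
[col 2] BDK: children B:{C}, DK:{G} ∪→ {C,G}; cost 1
[col 2] BDKP: children BDK:{C,G}, P:{T} ∪→ {C,G,T}; cost 1
[col 3] DK: children D:{C}, K:{G} ∪→ {C,G}; cost 1
[col 3] BDK: children B:{G}, DK:{C,G} ∩→ {G}; cost 0
[col 3] BDKP: children BDK:{G}, P:{G} ∩→ {G}; cost 0
[col 4] DK: children D:{T}, K:{G} ∪→ {G,T}; cost 1
[col 4] BDK: children B:{G}, DK:{G,T} ∩→ {G}; cost 0
[col 4] BDKP: children BDK:{G}, P:{T} ∪→ {G,T}; cost 1
[col 5] DK: children D:{G}, K:{T} ∪→ {G,T}; cost 1
[col 5] BDK: children B:{T}, DK:{G,T} ∩→ {T}; cost 0
[col 5] BDKP: children BDK:{T}, P:{C} ∪→ {C,T}; cost 1
[col 6] DK: children D:{A}, K:{G} ∪→ {A,G}; cost 1
[col 6] BDK: children B:{G}, DK:{A,G} ∩→ {G}; cost 0
[col 6] BDKP: children BDK:{G}, P:{C} ∪→ {C,G}; cost 1
[col 7] DK: children D:{T}, K:{T} ∩→ {T}; cost 0
[col 7] BDK: children B:{A}, DK:{T} ∪→ {A,T}; cost 1
[col 7] BDKP: children BDK:{A,T}, P:{G} ∪→ {A,G,T}; cost 1
per-site changes: [2, 2, 2, 1, 2, 2, 2, 2]; total = 15

2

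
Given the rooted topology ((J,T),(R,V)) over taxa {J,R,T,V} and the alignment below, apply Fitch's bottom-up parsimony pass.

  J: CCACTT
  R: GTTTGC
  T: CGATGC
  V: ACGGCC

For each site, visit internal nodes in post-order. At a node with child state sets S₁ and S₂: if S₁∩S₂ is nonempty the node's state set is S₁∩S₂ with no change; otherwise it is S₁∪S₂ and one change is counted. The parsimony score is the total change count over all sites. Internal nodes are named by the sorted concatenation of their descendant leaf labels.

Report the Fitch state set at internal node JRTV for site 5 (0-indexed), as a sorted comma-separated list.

C

site 0, node JT: J={C} ∩ T={C} → {C} (+0)
site 0, node RV: R={G} ∪ V={A} → {A,G} (+1)
site 0, node JRTV: JT={C} ∪ RV={A,G} → {A,C,G} (+1)
site 1, node JT: J={C} ∪ T={G} → {C,G} (+1)
site 1, node RV: R={T} ∪ V={C} → {C,T} (+1)
site 1, node JRTV: JT={C,G} ∩ RV={C,T} → {C} (+0)
site 2, node JT: J={A} ∩ T={A} → {A} (+0)
site 2, node RV: R={T} ∪ V={G} → {G,T} (+1)
site 2, node JRTV: JT={A} ∪ RV={G,T} → {A,G,T} (+1)
site 3, node JT: J={C} ∪ T={T} → {C,T} (+1)
site 3, node RV: R={T} ∪ V={G} → {G,T} (+1)
site 3, node JRTV: JT={C,T} ∩ RV={G,T} → {T} (+0)
site 4, node JT: J={T} ∪ T={G} → {G,T} (+1)
site 4, node RV: R={G} ∪ V={C} → {C,G} (+1)
site 4, node JRTV: JT={G,T} ∩ RV={C,G} → {G} (+0)
site 5, node JT: J={T} ∪ T={C} → {C,T} (+1)
site 5, node RV: R={C} ∩ V={C} → {C} (+0)
site 5, node JRTV: JT={C,T} ∩ RV={C} → {C} (+0)
per-site changes: [2, 2, 2, 2, 2, 1]; total = 11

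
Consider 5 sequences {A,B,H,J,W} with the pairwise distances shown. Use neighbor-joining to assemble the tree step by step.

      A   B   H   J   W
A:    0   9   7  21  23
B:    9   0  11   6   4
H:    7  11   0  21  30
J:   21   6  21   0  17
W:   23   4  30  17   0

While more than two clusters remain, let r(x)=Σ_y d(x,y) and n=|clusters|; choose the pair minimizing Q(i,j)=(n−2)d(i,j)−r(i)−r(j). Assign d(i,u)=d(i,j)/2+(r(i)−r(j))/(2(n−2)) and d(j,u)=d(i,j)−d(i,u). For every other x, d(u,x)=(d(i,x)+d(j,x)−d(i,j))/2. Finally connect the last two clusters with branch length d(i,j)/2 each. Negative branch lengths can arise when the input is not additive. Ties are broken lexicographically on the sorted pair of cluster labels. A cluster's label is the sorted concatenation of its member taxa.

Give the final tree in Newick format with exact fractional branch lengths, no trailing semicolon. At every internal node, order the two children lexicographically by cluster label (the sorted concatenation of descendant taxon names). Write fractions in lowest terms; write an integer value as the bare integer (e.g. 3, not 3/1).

1. join A+H (d=7, Q=-108) ⇒ AH; edges |A|=2, |H|=5
  updated: d(AH,B)=13/2, d(AH,J)=35/2, d(AH,W)=23
2. join AH+J (d=35/2, Q=-105/2) ⇒ AHJ; edges |AH|=83/8, |J|=57/8
  updated: d(AHJ,B)=-5/2, d(AHJ,W)=45/4
3. join AHJ+B (d=-5/2, Q=-51/4) ⇒ ABHJ; edges |AHJ|=19/8, |B|=-39/8
  updated: d(ABHJ,W)=71/8
4. join ABHJ+W (d=71/8) ⇒ ABHJW; edges |ABHJ|=71/16, |W|=71/16
final tree: ((((A:2,H:5):83/8,J:57/8):19/8,B:-39/8):71/16,W:71/16)
total length: 247/8

((((A:2,H:5):83/8,J:57/8):19/8,B:-39/8):71/16,W:71/16)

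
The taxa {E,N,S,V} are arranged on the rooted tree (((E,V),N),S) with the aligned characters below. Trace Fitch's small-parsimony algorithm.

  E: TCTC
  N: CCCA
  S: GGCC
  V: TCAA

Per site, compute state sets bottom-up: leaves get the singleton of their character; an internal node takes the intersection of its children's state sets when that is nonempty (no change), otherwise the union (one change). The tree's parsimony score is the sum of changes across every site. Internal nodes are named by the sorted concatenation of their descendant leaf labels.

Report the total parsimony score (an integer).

7

site 0, node EV: E={T} ∩ V={T} → {T} (+0)
site 0, node ENV: EV={T} ∪ N={C} → {C,T} (+1)
site 0, node ENSV: ENV={C,T} ∪ S={G} → {C,G,T} (+1)
site 1, node EV: E={C} ∩ V={C} → {C} (+0)
site 1, node ENV: EV={C} ∩ N={C} → {C} (+0)
site 1, node ENSV: ENV={C} ∪ S={G} → {C,G} (+1)
site 2, node EV: E={T} ∪ V={A} → {A,T} (+1)
site 2, node ENV: EV={A,T} ∪ N={C} → {A,C,T} (+1)
site 2, node ENSV: ENV={A,C,T} ∩ S={C} → {C} (+0)
site 3, node EV: E={C} ∪ V={A} → {A,C} (+1)
site 3, node ENV: EV={A,C} ∩ N={A} → {A} (+0)
site 3, node ENSV: ENV={A} ∪ S={C} → {A,C} (+1)
per-site changes: [2, 1, 2, 2]; total = 7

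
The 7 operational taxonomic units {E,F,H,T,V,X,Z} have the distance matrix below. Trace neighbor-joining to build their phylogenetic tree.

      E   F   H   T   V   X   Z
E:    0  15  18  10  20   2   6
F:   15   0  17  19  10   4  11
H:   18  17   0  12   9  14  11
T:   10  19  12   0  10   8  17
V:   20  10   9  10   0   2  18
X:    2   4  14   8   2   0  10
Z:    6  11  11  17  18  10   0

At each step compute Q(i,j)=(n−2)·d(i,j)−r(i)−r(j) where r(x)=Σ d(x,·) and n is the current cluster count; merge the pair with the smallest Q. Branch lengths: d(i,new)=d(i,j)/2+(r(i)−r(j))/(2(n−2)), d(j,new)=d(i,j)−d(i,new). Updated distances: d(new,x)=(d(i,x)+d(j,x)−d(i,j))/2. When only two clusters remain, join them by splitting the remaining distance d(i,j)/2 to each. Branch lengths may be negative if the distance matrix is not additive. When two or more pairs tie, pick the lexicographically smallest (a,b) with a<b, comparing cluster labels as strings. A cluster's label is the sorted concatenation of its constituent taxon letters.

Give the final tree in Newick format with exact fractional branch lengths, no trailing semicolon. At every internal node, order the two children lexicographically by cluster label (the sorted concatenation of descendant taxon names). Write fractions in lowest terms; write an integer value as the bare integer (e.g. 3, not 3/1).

(((((E:14/5,Z:16/5):15/4,(F:45/8,X:-13/8):3/4):27/8,T:43/8):9/8,H:45/8):27/16,V:27/16)

iteration 1: select E,Z (d=6, Q=-114); attach at lengths (14/5, 16/5); label the merged cluster EZ
  updated: d(EZ,F)=10, d(EZ,H)=23/2, d(EZ,T)=21/2, d(EZ,V)=16, d(EZ,X)=3
iteration 2: select F,X (d=4, Q=-75); attach at lengths (45/8, -13/8); label the merged cluster FX
  updated: d(EZ,FX)=9/2, d(FX,H)=27/2, d(FX,T)=23/2, d(FX,V)=4
iteration 3: select EZ,FX (d=9/2, Q=-125/2); attach at lengths (15/4, 3/4); label the merged cluster EFXZ
  updated: d(EFXZ,H)=41/4, d(EFXZ,T)=35/4, d(EFXZ,V)=31/4
iteration 4: select EFXZ,T (d=35/4, Q=-40); attach at lengths (27/8, 43/8); label the merged cluster EFTXZ
  updated: d(EFTXZ,H)=27/4, d(EFTXZ,V)=9/2
iteration 5: select EFTXZ,H (d=27/4, Q=-81/4); attach at lengths (9/8, 45/8); label the merged cluster EFHTXZ
  updated: d(EFHTXZ,V)=27/8
iteration 6: select EFHTXZ,V (d=27/8); attach at lengths (27/16, 27/16); label the merged cluster EFHTVXZ
final tree: (((((E:14/5,Z:16/5):15/4,(F:45/8,X:-13/8):3/4):27/8,T:43/8):9/8,H:45/8):27/16,V:27/16)
total length: 267/8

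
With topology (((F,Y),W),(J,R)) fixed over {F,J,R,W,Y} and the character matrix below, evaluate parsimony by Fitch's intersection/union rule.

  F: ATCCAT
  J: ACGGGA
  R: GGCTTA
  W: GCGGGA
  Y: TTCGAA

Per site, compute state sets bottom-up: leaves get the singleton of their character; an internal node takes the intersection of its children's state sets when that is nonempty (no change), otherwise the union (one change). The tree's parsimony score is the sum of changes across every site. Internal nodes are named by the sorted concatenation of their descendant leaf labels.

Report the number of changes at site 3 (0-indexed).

2

FY@0: {A} ∪ {T} = {A,T} (union, +1)
FWY@0: {A,T} ∪ {G} = {A,G,T} (union, +1)
JR@0: {A} ∪ {G} = {A,G} (union, +1)
FJRWY@0: {A,G,T} ∩ {A,G} = {A,G} (intersection, +0)
FY@1: {T} ∩ {T} = {T} (intersection, +0)
FWY@1: {T} ∪ {C} = {C,T} (union, +1)
JR@1: {C} ∪ {G} = {C,G} (union, +1)
FJRWY@1: {C,T} ∩ {C,G} = {C} (intersection, +0)
FY@2: {C} ∩ {C} = {C} (intersection, +0)
FWY@2: {C} ∪ {G} = {C,G} (union, +1)
JR@2: {G} ∪ {C} = {C,G} (union, +1)
FJRWY@2: {C,G} ∩ {C,G} = {C,G} (intersection, +0)
FY@3: {C} ∪ {G} = {C,G} (union, +1)
FWY@3: {C,G} ∩ {G} = {G} (intersection, +0)
JR@3: {G} ∪ {T} = {G,T} (union, +1)
FJRWY@3: {G} ∩ {G,T} = {G} (intersection, +0)
FY@4: {A} ∩ {A} = {A} (intersection, +0)
FWY@4: {A} ∪ {G} = {A,G} (union, +1)
JR@4: {G} ∪ {T} = {G,T} (union, +1)
FJRWY@4: {A,G} ∩ {G,T} = {G} (intersection, +0)
FY@5: {T} ∪ {A} = {A,T} (union, +1)
FWY@5: {A,T} ∩ {A} = {A} (intersection, +0)
JR@5: {A} ∩ {A} = {A} (intersection, +0)
FJRWY@5: {A} ∩ {A} = {A} (intersection, +0)
per-site changes: [3, 2, 2, 2, 2, 1]; total = 12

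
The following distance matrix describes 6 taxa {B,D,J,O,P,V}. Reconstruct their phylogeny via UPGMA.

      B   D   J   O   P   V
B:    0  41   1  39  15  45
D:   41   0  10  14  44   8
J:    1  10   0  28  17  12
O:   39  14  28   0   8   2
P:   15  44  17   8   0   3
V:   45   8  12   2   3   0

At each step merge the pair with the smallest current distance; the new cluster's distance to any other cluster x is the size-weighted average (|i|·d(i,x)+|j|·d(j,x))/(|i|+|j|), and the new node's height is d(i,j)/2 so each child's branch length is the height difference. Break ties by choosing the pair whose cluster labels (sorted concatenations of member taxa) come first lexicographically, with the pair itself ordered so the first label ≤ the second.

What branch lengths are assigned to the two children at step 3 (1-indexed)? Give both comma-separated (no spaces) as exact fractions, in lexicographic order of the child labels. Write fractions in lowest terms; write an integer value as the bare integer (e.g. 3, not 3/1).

iteration 1: select B,J (d=1); attach at lengths (1/2, 1/2); label the merged cluster BJ
  updated: d(BJ,D)=51/2, d(BJ,O)=67/2, d(BJ,P)=16, d(BJ,V)=57/2
iteration 2: select O,V (d=2); attach at lengths (1, 1); label the merged cluster OV
  updated: d(BJ,OV)=31, d(D,OV)=11, d(OV,P)=11/2
iteration 3: select OV,P (d=11/2); attach at lengths (7/4, 11/4); label the merged cluster OPV
  updated: d(BJ,OPV)=26, d(D,OPV)=22
iteration 4: select D,OPV (d=22); attach at lengths (11, 33/4); label the merged cluster DOPV
  updated: d(BJ,DOPV)=207/8
iteration 5: select BJ,DOPV (d=207/8); attach at lengths (199/16, 31/16); label the merged cluster BDJOPV
final tree: ((B:1/2,J:1/2):199/16,(D:11,((O:1,V:1):7/4,P:11/4):33/4):31/16)
total length: 329/8

7/4,11/4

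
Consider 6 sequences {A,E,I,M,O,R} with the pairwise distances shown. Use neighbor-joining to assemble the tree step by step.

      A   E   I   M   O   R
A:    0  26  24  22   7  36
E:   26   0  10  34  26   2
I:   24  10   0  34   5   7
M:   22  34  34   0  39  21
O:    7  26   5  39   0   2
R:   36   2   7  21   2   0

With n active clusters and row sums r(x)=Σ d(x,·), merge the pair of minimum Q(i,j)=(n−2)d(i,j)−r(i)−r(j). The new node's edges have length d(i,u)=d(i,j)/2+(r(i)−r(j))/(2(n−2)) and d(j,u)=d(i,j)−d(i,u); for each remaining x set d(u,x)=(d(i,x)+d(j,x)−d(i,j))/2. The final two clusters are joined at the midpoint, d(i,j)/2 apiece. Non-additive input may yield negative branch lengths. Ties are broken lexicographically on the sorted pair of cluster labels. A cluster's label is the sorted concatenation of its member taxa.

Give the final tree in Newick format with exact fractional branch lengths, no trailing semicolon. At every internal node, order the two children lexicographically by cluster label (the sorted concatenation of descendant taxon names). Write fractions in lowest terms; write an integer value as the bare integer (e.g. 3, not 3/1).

step 1: merge (A,M) at d=22, Q=-177; branch lengths A→53/8, M→123/8; new cluster AM
  updated: d(AM,E)=19, d(AM,I)=18, d(AM,O)=12, d(AM,R)=35/2
step 2: merge (E,R) at d=2, Q=-159/2; branch lengths E→23/4, R→-15/4; new cluster ER
  updated: d(AM,ER)=69/4, d(ER,I)=15/2, d(ER,O)=13
step 3: merge (AM,O) at d=12, Q=-213/4; branch lengths AM→165/16, O→27/16; new cluster AMO
  updated: d(AMO,ER)=73/8, d(AMO,I)=11/2
step 4: merge (AMO,ER) at d=73/8, Q=-177/8; branch lengths AMO→57/16, ER→89/16; new cluster AEMOR
  updated: d(AEMOR,I)=31/16
step 5: merge (AEMOR,I) at d=31/16; branch lengths AEMOR→31/32, I→31/32; new cluster AEIMOR
final tree: ((((A:53/8,M:123/8):165/16,O:27/16):57/16,(E:23/4,R:-15/4):89/16):31/32,I:31/32)
total length: 753/16

((((A:53/8,M:123/8):165/16,O:27/16):57/16,(E:23/4,R:-15/4):89/16):31/32,I:31/32)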